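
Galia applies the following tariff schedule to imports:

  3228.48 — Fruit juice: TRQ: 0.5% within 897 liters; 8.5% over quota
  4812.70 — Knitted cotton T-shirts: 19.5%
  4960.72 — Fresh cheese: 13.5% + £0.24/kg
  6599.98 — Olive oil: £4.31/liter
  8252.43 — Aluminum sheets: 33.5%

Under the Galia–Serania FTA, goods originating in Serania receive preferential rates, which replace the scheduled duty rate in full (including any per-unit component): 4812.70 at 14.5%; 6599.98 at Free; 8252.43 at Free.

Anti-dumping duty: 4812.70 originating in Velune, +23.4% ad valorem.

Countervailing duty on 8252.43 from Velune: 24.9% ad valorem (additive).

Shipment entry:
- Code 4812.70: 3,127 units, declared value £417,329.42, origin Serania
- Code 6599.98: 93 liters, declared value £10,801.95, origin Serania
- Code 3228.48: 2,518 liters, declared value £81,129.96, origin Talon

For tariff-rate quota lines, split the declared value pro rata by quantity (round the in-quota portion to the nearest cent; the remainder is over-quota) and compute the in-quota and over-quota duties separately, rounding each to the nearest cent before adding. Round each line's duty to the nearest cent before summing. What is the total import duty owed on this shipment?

£65,096.71

Line 1 (4812.70, Serania, 3,127 units, £417,329.42):
Base rate for 4812.70 is 19.5%.
Origin Serania qualifies under the Galia–Serania agreement and 4812.70 is covered: preferential rate 14.5% applies instead.
The additional-duty order on 4812.70 targets Velune, not Serania; it does not apply.
Duty = £417,329.42 × 14.5% = £60,512.77.
Line 2 (6599.98, Serania, 93 liters, £10,801.95):
Base rate for 6599.98 is £4.31/liter.
Origin Serania qualifies under the Galia–Serania agreement and 6599.98 is covered: preferential rate Free applies instead.
Duty = £10,801.95 × 0% = £0.00.
Line 3 (3228.48, Talon, 2,518 liters, £81,129.96):
Code 3228.48 is under a tariff-rate quota (threshold 897 liters). In-quota: 897 liters at 0.5%; over-quota: 1,621 liters at 8.5%.
Pro-rata value split: in-quota = £81,129.96 × 897/2,518 = £28,901.34; over-quota = £81,129.96 − £28,901.34 = £52,228.62.
In-quota duty = £28,901.34 × 0.5% = £144.51. Over-quota duty = £52,228.62 × 8.5% = £4,439.43.
Line duty = £144.51 + £4,439.43 = £4,583.94.
Total = £60,512.77 + £0.00 + £4,583.94 = £65,096.71.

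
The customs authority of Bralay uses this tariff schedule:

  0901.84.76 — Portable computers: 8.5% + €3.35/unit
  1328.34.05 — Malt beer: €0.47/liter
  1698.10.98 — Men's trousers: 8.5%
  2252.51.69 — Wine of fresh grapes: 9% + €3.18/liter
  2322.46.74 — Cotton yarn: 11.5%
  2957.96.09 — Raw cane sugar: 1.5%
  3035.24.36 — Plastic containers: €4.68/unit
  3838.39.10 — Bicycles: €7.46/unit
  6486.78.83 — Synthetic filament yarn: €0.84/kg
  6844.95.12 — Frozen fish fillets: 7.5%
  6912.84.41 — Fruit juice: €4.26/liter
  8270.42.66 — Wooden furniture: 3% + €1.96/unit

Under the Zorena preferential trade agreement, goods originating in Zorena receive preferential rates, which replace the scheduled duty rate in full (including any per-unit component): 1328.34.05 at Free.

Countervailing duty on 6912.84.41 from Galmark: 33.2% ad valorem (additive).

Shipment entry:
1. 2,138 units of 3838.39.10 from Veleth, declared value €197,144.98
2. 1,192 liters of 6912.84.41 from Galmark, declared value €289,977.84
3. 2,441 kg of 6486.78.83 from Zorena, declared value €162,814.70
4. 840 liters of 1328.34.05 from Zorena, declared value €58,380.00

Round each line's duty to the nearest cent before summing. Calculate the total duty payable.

€119,350.48

Line 1 (3838.39.10, Veleth, 2,138 units, €197,144.98):
Base rate for 3838.39.10 is €7.46/unit.
Duty = 2,138 × €7.46 = €15,949.48.
Line 2 (6912.84.41, Galmark, 1,192 liters, €289,977.84):
Base rate for 6912.84.41 is €4.26/liter.
Additional duty on 6912.84.41 from Galmark: +33.2% ad valorem. Applied ad valorem rate = 33.2%.
Duty = €289,977.84 × 33.2% + 1,192 × €4.26 = €101,350.56.
Line 3 (6486.78.83, Zorena, 2,441 kg, €162,814.70):
Base rate for 6486.78.83 is €0.84/kg.
Origin Zorena is the FTA partner but 6486.78.83 is not on the preference list; base rate stands.
Duty = 2,441 × €0.84 = €2,050.44.
Line 4 (1328.34.05, Zorena, 840 liters, €58,380.00):
Base rate for 1328.34.05 is €0.47/liter.
Origin Zorena qualifies under the Bralay–Zorena agreement and 1328.34.05 is covered: preferential rate Free applies instead.
Duty = €58,380.00 × 0% = €0.00.
Total = €15,949.48 + €101,350.56 + €2,050.44 + €0.00 = €119,350.48.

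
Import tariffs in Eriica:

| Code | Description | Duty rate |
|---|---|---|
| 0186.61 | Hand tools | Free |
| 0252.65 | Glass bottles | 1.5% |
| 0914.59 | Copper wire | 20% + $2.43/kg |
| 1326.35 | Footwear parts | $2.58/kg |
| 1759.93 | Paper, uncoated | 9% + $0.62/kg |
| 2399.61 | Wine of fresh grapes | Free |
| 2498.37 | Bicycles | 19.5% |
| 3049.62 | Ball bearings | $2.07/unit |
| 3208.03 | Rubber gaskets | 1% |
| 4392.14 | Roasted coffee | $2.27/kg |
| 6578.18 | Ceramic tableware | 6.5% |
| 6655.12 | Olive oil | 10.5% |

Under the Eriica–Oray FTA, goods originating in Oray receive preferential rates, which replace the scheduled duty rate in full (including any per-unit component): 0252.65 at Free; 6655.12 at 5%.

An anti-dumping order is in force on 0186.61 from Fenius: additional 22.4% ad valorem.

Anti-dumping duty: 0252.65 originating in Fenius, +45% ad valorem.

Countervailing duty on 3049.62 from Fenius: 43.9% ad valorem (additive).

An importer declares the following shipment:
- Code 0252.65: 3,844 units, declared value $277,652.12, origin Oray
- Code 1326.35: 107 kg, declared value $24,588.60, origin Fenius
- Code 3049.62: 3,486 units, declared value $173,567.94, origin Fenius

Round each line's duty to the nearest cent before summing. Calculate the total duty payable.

Line 1 (0252.65, Oray, 3,844 units, $277,652.12):
Base rate for 0252.65 is 1.5%.
Origin Oray qualifies under the Eriica–Oray agreement and 0252.65 is covered: preferential rate Free applies instead.
The additional-duty order on 0252.65 targets Fenius, not Oray; it does not apply.
Duty = $277,652.12 × 0% = $0.00.
Line 2 (1326.35, Fenius, 107 kg, $24,588.60):
Base rate for 1326.35 is $2.58/kg.
Duty = 107 × $2.58 = $276.06.
Line 3 (3049.62, Fenius, 3,486 units, $173,567.94):
Base rate for 3049.62 is $2.07/unit.
Additional duty on 3049.62 from Fenius: +43.9% ad valorem. Applied ad valorem rate = 43.9%.
Duty = $173,567.94 × 43.9% + 3,486 × $2.07 = $83,412.35.
Total = $0.00 + $276.06 + $83,412.35 = $83,688.41.

$83,688.41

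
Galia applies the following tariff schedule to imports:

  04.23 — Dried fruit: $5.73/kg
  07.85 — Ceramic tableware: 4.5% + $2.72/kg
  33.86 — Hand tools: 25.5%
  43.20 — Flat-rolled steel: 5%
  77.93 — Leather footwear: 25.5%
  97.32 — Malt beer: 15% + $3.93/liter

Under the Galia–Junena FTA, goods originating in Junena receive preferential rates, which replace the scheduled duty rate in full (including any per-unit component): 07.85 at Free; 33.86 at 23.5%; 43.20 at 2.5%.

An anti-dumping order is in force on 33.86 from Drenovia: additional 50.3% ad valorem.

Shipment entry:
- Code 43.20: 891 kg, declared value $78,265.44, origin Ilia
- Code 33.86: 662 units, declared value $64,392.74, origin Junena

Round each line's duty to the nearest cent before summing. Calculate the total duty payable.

Line 1 (43.20, Ilia, 891 kg, $78,265.44):
Base rate for 43.20 is 5%.
43.20 has an FTA preferential rate, but origin Ilia is not Junena; base rate stands.
Duty = $78,265.44 × 5% = $3,913.27.
Line 2 (33.86, Junena, 662 units, $64,392.74):
Base rate for 33.86 is 25.5%.
Origin Junena qualifies under the Galia–Junena agreement and 33.86 is covered: preferential rate 23.5% applies instead.
The additional-duty order on 33.86 targets Drenovia, not Junena; it does not apply.
Duty = $64,392.74 × 23.5% = $15,132.29.
Total = $3,913.27 + $15,132.29 = $19,045.56.

$19,045.56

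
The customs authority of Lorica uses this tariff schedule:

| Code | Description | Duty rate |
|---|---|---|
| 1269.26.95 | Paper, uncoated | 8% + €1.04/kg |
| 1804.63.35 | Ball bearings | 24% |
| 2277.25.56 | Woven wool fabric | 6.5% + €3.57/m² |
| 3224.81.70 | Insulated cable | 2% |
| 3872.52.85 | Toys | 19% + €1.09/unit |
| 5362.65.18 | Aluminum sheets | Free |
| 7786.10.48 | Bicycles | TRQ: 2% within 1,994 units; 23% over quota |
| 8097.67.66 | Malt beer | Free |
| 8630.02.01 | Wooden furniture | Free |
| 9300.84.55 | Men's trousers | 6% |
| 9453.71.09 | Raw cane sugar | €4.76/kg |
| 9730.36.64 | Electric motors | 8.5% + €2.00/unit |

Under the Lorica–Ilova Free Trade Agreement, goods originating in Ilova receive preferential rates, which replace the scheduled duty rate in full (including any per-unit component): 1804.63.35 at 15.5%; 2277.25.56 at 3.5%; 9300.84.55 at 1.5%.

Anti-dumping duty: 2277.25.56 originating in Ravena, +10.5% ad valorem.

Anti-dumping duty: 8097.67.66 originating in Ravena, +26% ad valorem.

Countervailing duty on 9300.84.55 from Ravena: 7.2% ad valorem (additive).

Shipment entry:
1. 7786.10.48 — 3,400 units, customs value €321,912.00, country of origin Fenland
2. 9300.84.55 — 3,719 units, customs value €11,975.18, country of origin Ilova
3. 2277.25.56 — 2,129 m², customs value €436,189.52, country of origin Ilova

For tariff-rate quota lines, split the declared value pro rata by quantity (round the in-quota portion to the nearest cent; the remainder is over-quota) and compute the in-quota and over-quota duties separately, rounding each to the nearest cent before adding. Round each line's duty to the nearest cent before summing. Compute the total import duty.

€49,839.72

Line 1 (7786.10.48, Fenland, 3,400 units, €321,912.00):
Code 7786.10.48 is under a tariff-rate quota (threshold 1,994 units). In-quota: 1,994 units at 2%; over-quota: 1,406 units at 23%.
Pro-rata value split: in-quota = €321,912.00 × 1,994/3,400 = €188,791.92; over-quota = €321,912.00 − €188,791.92 = €133,120.08.
In-quota duty = €188,791.92 × 2% = €3,775.84. Over-quota duty = €133,120.08 × 23% = €30,617.62.
Line duty = €3,775.84 + €30,617.62 = €34,393.46.
Line 2 (9300.84.55, Ilova, 3,719 units, €11,975.18):
Base rate for 9300.84.55 is 6%.
Origin Ilova qualifies under the Lorica–Ilova agreement and 9300.84.55 is covered: preferential rate 1.5% applies instead.
The additional-duty order on 9300.84.55 targets Ravena, not Ilova; it does not apply.
Duty = €11,975.18 × 1.5% = €179.63.
Line 3 (2277.25.56, Ilova, 2,129 m², €436,189.52):
Base rate for 2277.25.56 is 6.5% + €3.57/m².
Origin Ilova qualifies under the Lorica–Ilova agreement and 2277.25.56 is covered: preferential rate 3.5% applies instead.
The additional-duty order on 2277.25.56 targets Ravena, not Ilova; it does not apply.
Duty = €436,189.52 × 3.5% = €15,266.63.
Total = €34,393.46 + €179.63 + €15,266.63 = €49,839.72.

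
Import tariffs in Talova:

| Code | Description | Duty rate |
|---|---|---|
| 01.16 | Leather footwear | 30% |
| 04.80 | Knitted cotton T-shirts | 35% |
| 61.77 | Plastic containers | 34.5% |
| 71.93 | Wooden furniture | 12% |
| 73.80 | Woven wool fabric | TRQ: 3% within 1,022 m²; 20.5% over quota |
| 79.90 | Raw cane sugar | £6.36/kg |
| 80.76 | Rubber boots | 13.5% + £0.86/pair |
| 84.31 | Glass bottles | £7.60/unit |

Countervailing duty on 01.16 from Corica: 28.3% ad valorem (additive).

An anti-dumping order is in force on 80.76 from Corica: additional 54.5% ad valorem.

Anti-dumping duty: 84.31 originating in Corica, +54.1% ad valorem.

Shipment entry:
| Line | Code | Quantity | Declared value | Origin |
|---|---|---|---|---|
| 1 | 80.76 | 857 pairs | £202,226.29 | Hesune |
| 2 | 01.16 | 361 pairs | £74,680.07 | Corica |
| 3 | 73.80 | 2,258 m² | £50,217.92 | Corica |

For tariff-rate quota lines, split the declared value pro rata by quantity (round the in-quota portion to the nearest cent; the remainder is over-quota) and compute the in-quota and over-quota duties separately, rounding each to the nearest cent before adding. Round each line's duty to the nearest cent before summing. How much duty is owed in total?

Line 1 (80.76, Hesune, 857 pairs, £202,226.29):
Base rate for 80.76 is 13.5% + £0.86/pair.
The additional-duty order on 80.76 targets Corica, not Hesune; it does not apply.
Duty = £202,226.29 × 13.5% + 857 × £0.86 = £28,037.57.
Line 2 (01.16, Corica, 361 pairs, £74,680.07):
Base rate for 01.16 is 30%.
Additional duty on 01.16 from Corica: +28.3%. Applied ad valorem rate: 30% + 28.3% = 58.3%.
Duty = £74,680.07 × 58.3% = £43,538.48.
Line 3 (73.80, Corica, 2,258 m², £50,217.92):
Code 73.80 is under a tariff-rate quota (threshold 1,022 m²). In-quota: 1,022 m² at 3%; over-quota: 1,236 m² at 20.5%.
Pro-rata value split: in-quota = £50,217.92 × 1,022/2,258 = £22,729.28; over-quota = £50,217.92 − £22,729.28 = £27,488.64.
In-quota duty = £22,729.28 × 3% = £681.88. Over-quota duty = £27,488.64 × 20.5% = £5,635.17.
Line duty = £681.88 + £5,635.17 = £6,317.05.
Total = £28,037.57 + £43,538.48 + £6,317.05 = £77,893.10.

£77,893.10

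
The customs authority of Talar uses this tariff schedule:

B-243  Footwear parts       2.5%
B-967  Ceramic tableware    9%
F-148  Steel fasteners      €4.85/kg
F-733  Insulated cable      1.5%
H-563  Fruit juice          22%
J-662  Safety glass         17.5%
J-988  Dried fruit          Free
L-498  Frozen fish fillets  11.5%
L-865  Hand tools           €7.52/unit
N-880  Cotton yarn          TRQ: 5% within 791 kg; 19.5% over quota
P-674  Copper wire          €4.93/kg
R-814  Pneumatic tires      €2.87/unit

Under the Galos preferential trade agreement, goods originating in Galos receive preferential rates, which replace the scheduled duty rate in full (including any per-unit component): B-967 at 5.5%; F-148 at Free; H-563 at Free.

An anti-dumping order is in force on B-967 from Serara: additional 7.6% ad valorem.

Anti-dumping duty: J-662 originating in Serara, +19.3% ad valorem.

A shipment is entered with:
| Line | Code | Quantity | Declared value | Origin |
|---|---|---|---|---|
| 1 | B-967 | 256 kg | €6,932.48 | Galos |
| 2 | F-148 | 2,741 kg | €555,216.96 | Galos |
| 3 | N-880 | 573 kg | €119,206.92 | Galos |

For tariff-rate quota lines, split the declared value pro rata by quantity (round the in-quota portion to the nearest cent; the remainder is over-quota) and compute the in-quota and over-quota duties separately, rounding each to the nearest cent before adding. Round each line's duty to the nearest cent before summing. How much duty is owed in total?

€6,341.64

Line 1 (B-967, Galos, 256 kg, €6,932.48):
Base rate for B-967 is 9%.
Origin Galos qualifies under the Talar–Galos agreement and B-967 is covered: preferential rate 5.5% applies instead.
The additional-duty order on B-967 targets Serara, not Galos; it does not apply.
Duty = €6,932.48 × 5.5% = €381.29.
Line 2 (F-148, Galos, 2,741 kg, €555,216.96):
Base rate for F-148 is €4.85/kg.
Origin Galos qualifies under the Talar–Galos agreement and F-148 is covered: preferential rate Free applies instead.
Duty = €555,216.96 × 0% = €0.00.
Line 3 (N-880, Galos, 573 kg, €119,206.92):
Code N-880 is under a tariff-rate quota (threshold 791 kg). Quantity 573 kg is within the quota, so the in-quota rate 5% applies to the full value.
Duty = €119,206.92 × 5% = €5,960.35.
Total = €381.29 + €0.00 + €5,960.35 = €6,341.64.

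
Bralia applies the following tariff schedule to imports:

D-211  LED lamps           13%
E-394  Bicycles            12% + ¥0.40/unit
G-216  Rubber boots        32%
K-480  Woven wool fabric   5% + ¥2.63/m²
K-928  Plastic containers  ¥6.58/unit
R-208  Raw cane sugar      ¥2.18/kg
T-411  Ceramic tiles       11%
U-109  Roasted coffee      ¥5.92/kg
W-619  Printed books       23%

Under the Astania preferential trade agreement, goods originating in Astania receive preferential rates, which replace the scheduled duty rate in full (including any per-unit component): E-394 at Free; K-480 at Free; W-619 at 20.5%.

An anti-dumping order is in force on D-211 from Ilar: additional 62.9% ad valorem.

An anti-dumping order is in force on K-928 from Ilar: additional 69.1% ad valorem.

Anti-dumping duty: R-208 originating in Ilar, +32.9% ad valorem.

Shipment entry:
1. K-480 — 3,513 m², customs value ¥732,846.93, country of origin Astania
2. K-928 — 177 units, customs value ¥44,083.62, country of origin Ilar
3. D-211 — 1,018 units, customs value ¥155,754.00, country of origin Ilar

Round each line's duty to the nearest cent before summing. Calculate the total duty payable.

Line 1 (K-480, Astania, 3,513 m², ¥732,846.93):
Base rate for K-480 is 5% + ¥2.63/m².
Origin Astania qualifies under the Bralia–Astania agreement and K-480 is covered: preferential rate Free applies instead.
Duty = ¥732,846.93 × 0% = ¥0.00.
Line 2 (K-928, Ilar, 177 units, ¥44,083.62):
Base rate for K-928 is ¥6.58/unit.
Additional duty on K-928 from Ilar: +69.1% ad valorem. Applied ad valorem rate = 69.1%.
Duty = ¥44,083.62 × 69.1% + 177 × ¥6.58 = ¥31,626.44.
Line 3 (D-211, Ilar, 1,018 units, ¥155,754.00):
Base rate for D-211 is 13%.
Additional duty on D-211 from Ilar: +62.9%. Applied ad valorem rate: 13% + 62.9% = 75.9%.
Duty = ¥155,754.00 × 75.9% = ¥118,217.29.
Total = ¥0.00 + ¥31,626.44 + ¥118,217.29 = ¥149,843.73.

¥149,843.73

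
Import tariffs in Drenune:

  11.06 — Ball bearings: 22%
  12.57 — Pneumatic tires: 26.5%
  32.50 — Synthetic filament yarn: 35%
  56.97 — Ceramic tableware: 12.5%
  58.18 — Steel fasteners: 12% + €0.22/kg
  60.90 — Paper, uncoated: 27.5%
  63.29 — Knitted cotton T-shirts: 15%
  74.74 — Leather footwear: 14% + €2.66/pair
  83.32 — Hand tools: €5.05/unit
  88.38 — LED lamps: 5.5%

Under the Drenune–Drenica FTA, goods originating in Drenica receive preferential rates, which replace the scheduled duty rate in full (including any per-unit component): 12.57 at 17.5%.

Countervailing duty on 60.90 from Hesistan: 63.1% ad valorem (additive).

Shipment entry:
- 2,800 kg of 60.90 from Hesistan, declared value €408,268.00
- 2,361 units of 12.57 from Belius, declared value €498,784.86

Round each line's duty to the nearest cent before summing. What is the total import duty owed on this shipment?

€502,068.80

Line 1 (60.90, Hesistan, 2,800 kg, €408,268.00):
Base rate for 60.90 is 27.5%.
Additional duty on 60.90 from Hesistan: +63.1%. Applied ad valorem rate: 27.5% + 63.1% = 90.6%.
Duty = €408,268.00 × 90.6% = €369,890.81.
Line 2 (12.57, Belius, 2,361 units, €498,784.86):
Base rate for 12.57 is 26.5%.
12.57 has an FTA preferential rate, but origin Belius is not Drenica; base rate stands.
Duty = €498,784.86 × 26.5% = €132,177.99.
Total = €369,890.81 + €132,177.99 = €502,068.80.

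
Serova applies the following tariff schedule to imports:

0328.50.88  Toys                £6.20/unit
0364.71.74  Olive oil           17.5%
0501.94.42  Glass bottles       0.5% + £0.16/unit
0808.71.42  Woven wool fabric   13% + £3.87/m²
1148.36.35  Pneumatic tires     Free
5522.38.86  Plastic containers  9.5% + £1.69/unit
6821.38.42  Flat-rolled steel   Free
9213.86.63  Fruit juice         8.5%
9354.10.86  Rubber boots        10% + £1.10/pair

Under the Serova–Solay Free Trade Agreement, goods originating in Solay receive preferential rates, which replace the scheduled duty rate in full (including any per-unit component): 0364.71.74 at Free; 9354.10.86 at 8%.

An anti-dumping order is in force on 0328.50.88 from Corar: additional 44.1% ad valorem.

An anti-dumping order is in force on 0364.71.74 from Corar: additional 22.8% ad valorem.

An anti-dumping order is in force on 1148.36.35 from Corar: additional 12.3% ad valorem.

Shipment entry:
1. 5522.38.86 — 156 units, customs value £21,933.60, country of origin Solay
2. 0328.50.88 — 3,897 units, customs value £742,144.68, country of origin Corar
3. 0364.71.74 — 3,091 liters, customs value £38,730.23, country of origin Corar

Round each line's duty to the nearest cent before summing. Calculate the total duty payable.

£369,402.81

Line 1 (5522.38.86, Solay, 156 units, £21,933.60):
Base rate for 5522.38.86 is 9.5% + £1.69/unit.
Origin Solay is the FTA partner but 5522.38.86 is not on the preference list; base rate stands.
Duty = £21,933.60 × 9.5% + 156 × £1.69 = £2,347.33.
Line 2 (0328.50.88, Corar, 3,897 units, £742,144.68):
Base rate for 0328.50.88 is £6.20/unit.
Additional duty on 0328.50.88 from Corar: +44.1% ad valorem. Applied ad valorem rate = 44.1%.
Duty = £742,144.68 × 44.1% + 3,897 × £6.20 = £351,447.20.
Line 3 (0364.71.74, Corar, 3,091 liters, £38,730.23):
Base rate for 0364.71.74 is 17.5%.
0364.71.74 has an FTA preferential rate, but origin Corar is not Solay; base rate stands.
Additional duty on 0364.71.74 from Corar: +22.8%. Applied ad valorem rate: 17.5% + 22.8% = 40.3%.
Duty = £38,730.23 × 40.3% = £15,608.28.
Total = £2,347.33 + £351,447.20 + £15,608.28 = £369,402.81.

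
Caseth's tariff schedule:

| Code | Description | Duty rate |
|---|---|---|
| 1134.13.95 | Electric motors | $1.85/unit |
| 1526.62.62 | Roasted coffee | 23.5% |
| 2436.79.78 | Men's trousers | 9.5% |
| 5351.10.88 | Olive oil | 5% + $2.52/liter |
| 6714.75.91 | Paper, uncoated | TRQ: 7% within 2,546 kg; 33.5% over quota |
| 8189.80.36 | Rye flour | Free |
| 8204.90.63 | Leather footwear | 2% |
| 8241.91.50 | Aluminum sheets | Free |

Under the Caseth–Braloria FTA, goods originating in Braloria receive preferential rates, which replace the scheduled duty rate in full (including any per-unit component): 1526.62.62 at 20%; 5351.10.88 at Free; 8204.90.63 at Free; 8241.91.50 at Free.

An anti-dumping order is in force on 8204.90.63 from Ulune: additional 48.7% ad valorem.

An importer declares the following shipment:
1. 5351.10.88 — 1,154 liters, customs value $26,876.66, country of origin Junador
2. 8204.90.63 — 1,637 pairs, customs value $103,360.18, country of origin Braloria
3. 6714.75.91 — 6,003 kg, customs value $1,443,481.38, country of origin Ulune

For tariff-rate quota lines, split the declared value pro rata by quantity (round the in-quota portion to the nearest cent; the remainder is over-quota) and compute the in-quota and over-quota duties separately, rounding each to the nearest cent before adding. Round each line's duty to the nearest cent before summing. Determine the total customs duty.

Line 1 (5351.10.88, Junador, 1,154 liters, $26,876.66):
Base rate for 5351.10.88 is 5% + $2.52/liter.
5351.10.88 has an FTA preferential rate, but origin Junador is not Braloria; base rate stands.
Duty = $26,876.66 × 5% + 1,154 × $2.52 = $4,251.91.
Line 2 (8204.90.63, Braloria, 1,637 pairs, $103,360.18):
Base rate for 8204.90.63 is 2%.
Origin Braloria qualifies under the Caseth–Braloria agreement and 8204.90.63 is covered: preferential rate Free applies instead.
The additional-duty order on 8204.90.63 targets Ulune, not Braloria; it does not apply.
Duty = $103,360.18 × 0% = $0.00.
Line 3 (6714.75.91, Ulune, 6,003 kg, $1,443,481.38):
Code 6714.75.91 is under a tariff-rate quota (threshold 2,546 kg). In-quota: 2,546 kg at 7%; over-quota: 3,457 kg at 33.5%.
Pro-rata value split: in-quota = $1,443,481.38 × 2,546/6,003 = $612,211.16; over-quota = $1,443,481.38 − $612,211.16 = $831,270.22.
In-quota duty = $612,211.16 × 7% = $42,854.78. Over-quota duty = $831,270.22 × 33.5% = $278,475.52.
Line duty = $42,854.78 + $278,475.52 = $321,330.30.
Total = $4,251.91 + $0.00 + $321,330.30 = $325,582.21.

$325,582.21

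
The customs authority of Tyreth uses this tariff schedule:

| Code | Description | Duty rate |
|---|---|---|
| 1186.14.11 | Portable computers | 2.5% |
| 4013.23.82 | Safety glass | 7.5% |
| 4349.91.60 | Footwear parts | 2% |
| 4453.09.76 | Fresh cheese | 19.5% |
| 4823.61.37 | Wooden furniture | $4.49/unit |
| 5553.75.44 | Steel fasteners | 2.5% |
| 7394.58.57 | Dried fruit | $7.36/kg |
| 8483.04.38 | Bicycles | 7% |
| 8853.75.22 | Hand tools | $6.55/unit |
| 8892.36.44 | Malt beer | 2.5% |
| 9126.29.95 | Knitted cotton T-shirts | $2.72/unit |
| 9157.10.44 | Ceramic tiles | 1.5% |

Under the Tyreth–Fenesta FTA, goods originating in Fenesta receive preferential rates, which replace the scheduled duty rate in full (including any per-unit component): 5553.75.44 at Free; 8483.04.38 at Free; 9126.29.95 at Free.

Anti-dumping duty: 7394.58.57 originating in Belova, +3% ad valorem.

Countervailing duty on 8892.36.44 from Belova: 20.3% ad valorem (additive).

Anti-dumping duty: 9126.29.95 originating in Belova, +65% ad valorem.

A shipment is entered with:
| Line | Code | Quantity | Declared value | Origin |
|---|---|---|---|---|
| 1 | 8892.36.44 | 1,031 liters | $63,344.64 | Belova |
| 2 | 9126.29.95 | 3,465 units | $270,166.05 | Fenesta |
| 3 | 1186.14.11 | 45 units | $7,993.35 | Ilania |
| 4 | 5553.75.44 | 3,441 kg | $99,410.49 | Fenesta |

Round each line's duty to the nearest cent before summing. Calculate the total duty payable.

$14,642.41

Line 1 (8892.36.44, Belova, 1,031 liters, $63,344.64):
Base rate for 8892.36.44 is 2.5%.
Additional duty on 8892.36.44 from Belova: +20.3%. Applied ad valorem rate: 2.5% + 20.3% = 22.8%.
Duty = $63,344.64 × 22.8% = $14,442.58.
Line 2 (9126.29.95, Fenesta, 3,465 units, $270,166.05):
Base rate for 9126.29.95 is $2.72/unit.
Origin Fenesta qualifies under the Tyreth–Fenesta agreement and 9126.29.95 is covered: preferential rate Free applies instead.
The additional-duty order on 9126.29.95 targets Belova, not Fenesta; it does not apply.
Duty = $270,166.05 × 0% = $0.00.
Line 3 (1186.14.11, Ilania, 45 units, $7,993.35):
Base rate for 1186.14.11 is 2.5%.
Duty = $7,993.35 × 2.5% = $199.83.
Line 4 (5553.75.44, Fenesta, 3,441 kg, $99,410.49):
Base rate for 5553.75.44 is 2.5%.
Origin Fenesta qualifies under the Tyreth–Fenesta agreement and 5553.75.44 is covered: preferential rate Free applies instead.
Duty = $99,410.49 × 0% = $0.00.
Total = $14,442.58 + $0.00 + $199.83 + $0.00 = $14,642.41.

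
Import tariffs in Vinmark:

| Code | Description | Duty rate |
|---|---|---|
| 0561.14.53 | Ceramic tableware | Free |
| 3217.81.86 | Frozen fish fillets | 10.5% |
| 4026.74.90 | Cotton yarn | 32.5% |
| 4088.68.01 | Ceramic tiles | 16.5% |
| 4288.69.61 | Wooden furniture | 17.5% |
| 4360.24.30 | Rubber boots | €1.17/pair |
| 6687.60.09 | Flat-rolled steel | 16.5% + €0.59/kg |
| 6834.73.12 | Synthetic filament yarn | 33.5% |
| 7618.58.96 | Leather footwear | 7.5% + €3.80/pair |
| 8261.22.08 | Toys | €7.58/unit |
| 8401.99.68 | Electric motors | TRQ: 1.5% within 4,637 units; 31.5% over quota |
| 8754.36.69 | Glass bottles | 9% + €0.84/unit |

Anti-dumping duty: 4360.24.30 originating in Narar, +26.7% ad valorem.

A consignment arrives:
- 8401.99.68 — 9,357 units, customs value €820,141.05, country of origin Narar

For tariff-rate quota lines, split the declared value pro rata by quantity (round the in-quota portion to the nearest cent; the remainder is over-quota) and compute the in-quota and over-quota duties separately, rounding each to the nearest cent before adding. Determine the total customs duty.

Line 1 (8401.99.68, Narar, 9,357 units, €820,141.05):
Code 8401.99.68 is under a tariff-rate quota (threshold 4,637 units). In-quota: 4,637 units at 1.5%; over-quota: 4,720 units at 31.5%.
Pro-rata value split: in-quota = €820,141.05 × 4,637/9,357 = €406,433.05; over-quota = €820,141.05 − €406,433.05 = €413,708.00.
In-quota duty = €406,433.05 × 1.5% = €6,096.50. Over-quota duty = €413,708.00 × 31.5% = €130,318.02.
Line duty = €6,096.50 + €130,318.02 = €136,414.52.

€136,414.52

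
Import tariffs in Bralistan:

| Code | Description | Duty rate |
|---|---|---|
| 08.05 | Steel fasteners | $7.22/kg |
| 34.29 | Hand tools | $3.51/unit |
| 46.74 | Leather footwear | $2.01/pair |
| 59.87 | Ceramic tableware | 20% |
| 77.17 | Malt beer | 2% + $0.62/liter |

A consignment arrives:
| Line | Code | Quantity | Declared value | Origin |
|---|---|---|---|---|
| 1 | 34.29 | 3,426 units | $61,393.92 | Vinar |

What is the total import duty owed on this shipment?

$12,025.26

Line 1 (34.29, Vinar, 3,426 units, $61,393.92):
Base rate for 34.29 is $3.51/unit.
Duty = 3,426 × $3.51 = $12,025.26.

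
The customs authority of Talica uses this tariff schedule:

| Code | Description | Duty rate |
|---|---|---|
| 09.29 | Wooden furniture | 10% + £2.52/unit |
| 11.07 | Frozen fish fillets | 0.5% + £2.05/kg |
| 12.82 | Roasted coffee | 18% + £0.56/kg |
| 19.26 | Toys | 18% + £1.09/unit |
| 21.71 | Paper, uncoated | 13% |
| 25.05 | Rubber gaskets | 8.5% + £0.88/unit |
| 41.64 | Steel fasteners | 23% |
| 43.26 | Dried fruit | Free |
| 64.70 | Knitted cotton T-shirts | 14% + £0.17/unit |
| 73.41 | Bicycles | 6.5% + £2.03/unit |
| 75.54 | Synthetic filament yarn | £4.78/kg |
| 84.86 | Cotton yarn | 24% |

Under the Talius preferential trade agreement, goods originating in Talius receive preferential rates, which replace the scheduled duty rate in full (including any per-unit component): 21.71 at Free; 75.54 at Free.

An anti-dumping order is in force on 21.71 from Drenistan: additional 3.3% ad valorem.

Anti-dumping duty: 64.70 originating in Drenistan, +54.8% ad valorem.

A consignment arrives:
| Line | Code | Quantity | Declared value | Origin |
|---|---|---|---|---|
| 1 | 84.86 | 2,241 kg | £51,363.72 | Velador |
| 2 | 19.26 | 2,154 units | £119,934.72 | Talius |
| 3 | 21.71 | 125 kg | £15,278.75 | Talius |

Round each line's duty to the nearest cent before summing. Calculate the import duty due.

£36,263.40

Line 1 (84.86, Velador, 2,241 kg, £51,363.72):
Base rate for 84.86 is 24%.
Duty = £51,363.72 × 24% = £12,327.29.
Line 2 (19.26, Talius, 2,154 units, £119,934.72):
Base rate for 19.26 is 18% + £1.09/unit.
Origin Talius is the FTA partner but 19.26 is not on the preference list; base rate stands.
Duty = £119,934.72 × 18% + 2,154 × £1.09 = £23,936.11.
Line 3 (21.71, Talius, 125 kg, £15,278.75):
Base rate for 21.71 is 13%.
Origin Talius qualifies under the Talica–Talius agreement and 21.71 is covered: preferential rate Free applies instead.
The additional-duty order on 21.71 targets Drenistan, not Talius; it does not apply.
Duty = £15,278.75 × 0% = £0.00.
Total = £12,327.29 + £23,936.11 + £0.00 = £36,263.40.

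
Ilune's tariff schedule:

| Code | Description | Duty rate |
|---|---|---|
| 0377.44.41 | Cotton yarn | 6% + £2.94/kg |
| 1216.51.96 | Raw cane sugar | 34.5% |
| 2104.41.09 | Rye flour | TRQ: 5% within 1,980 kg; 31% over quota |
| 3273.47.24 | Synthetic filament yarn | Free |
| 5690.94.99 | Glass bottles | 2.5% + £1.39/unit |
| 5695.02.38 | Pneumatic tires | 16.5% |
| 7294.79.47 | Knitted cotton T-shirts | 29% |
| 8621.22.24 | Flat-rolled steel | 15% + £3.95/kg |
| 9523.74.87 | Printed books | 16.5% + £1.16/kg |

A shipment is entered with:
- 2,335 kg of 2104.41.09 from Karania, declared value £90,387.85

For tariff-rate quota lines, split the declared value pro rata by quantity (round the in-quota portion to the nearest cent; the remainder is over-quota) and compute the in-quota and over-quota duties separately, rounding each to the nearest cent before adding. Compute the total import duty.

£8,092.33

Line 1 (2104.41.09, Karania, 2,335 kg, £90,387.85):
Code 2104.41.09 is under a tariff-rate quota (threshold 1,980 kg). In-quota: 1,980 kg at 5%; over-quota: 355 kg at 31%.
Pro-rata value split: in-quota = £90,387.85 × 1,980/2,335 = £76,645.80; over-quota = £90,387.85 − £76,645.80 = £13,742.05.
In-quota duty = £76,645.80 × 5% = £3,832.29. Over-quota duty = £13,742.05 × 31% = £4,260.04.
Line duty = £3,832.29 + £4,260.04 = £8,092.33.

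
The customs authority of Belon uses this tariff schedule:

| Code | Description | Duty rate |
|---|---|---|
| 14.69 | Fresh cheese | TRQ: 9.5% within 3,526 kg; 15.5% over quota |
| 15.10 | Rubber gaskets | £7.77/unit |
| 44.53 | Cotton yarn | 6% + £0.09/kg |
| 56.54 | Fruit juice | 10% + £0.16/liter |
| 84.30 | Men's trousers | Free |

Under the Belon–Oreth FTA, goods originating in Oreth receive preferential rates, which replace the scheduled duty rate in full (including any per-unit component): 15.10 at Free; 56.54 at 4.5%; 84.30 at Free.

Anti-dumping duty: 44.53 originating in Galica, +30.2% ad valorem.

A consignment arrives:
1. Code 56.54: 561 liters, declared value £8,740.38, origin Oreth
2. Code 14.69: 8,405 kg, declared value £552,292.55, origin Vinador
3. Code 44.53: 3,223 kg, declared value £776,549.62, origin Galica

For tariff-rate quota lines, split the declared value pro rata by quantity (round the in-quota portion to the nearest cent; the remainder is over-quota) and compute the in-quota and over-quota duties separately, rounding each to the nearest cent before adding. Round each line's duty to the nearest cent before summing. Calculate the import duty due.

Line 1 (56.54, Oreth, 561 liters, £8,740.38):
Base rate for 56.54 is 10% + £0.16/liter.
Origin Oreth qualifies under the Belon–Oreth agreement and 56.54 is covered: preferential rate 4.5% applies instead.
Duty = £8,740.38 × 4.5% = £393.32.
Line 2 (14.69, Vinador, 8,405 kg, £552,292.55):
Code 14.69 is under a tariff-rate quota (threshold 3,526 kg). In-quota: 3,526 kg at 9.5%; over-quota: 4,879 kg at 15.5%.
Pro-rata value split: in-quota = £552,292.55 × 3,526/8,405 = £231,693.46; over-quota = £552,292.55 − £231,693.46 = £320,599.09.
In-quota duty = £231,693.46 × 9.5% = £22,010.88. Over-quota duty = £320,599.09 × 15.5% = £49,692.86.
Line duty = £22,010.88 + £49,692.86 = £71,703.74.
Line 3 (44.53, Galica, 3,223 kg, £776,549.62):
Base rate for 44.53 is 6% + £0.09/kg.
Additional duty on 44.53 from Galica: +30.2%. Applied ad valorem rate: 6% + 30.2% = 36.2%.
Duty = £776,549.62 × 36.2% + 3,223 × £0.09 = £281,401.03.
Total = £393.32 + £71,703.74 + £281,401.03 = £353,498.09.

£353,498.09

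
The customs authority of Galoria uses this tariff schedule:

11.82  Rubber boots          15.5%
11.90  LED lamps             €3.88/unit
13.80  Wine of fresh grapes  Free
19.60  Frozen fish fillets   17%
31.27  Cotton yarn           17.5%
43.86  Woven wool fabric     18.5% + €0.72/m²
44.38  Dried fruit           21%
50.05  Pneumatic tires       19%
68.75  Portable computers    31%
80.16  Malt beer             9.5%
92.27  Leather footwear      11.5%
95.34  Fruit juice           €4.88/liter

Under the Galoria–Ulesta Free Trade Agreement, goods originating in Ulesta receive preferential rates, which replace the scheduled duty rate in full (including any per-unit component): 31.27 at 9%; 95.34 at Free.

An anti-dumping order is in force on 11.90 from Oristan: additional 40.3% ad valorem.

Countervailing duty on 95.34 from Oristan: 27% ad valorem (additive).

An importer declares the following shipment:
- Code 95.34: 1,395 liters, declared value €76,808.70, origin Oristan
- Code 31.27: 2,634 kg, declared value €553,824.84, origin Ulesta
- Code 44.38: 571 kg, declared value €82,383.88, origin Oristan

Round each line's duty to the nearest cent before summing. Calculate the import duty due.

Line 1 (95.34, Oristan, 1,395 liters, €76,808.70):
Base rate for 95.34 is €4.88/liter.
95.34 has an FTA preferential rate, but origin Oristan is not Ulesta; base rate stands.
Additional duty on 95.34 from Oristan: +27% ad valorem. Applied ad valorem rate = 27%.
Duty = €76,808.70 × 27% + 1,395 × €4.88 = €27,545.95.
Line 2 (31.27, Ulesta, 2,634 kg, €553,824.84):
Base rate for 31.27 is 17.5%.
Origin Ulesta qualifies under the Galoria–Ulesta agreement and 31.27 is covered: preferential rate 9% applies instead.
Duty = €553,824.84 × 9% = €49,844.24.
Line 3 (44.38, Oristan, 571 kg, €82,383.88):
Base rate for 44.38 is 21%.
Duty = €82,383.88 × 21% = €17,300.61.
Total = €27,545.95 + €49,844.24 + €17,300.61 = €94,690.80.

€94,690.80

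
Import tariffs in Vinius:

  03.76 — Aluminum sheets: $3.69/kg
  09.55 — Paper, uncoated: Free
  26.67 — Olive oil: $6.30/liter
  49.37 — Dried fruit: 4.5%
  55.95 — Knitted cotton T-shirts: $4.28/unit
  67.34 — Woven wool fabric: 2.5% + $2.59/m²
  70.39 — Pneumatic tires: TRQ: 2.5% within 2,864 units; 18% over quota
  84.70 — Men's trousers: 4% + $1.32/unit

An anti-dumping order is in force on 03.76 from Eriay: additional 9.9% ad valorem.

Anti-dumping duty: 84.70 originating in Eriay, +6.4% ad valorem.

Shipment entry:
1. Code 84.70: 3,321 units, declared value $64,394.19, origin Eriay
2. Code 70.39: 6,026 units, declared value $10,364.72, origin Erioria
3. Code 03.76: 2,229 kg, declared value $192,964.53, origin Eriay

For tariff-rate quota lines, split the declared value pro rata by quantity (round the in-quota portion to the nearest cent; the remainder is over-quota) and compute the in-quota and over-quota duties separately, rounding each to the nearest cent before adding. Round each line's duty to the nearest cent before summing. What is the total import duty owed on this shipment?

$39,511.33

Line 1 (84.70, Eriay, 3,321 units, $64,394.19):
Base rate for 84.70 is 4% + $1.32/unit.
Additional duty on 84.70 from Eriay: +6.4%. Applied ad valorem rate: 4% + 6.4% = 10.4%.
Duty = $64,394.19 × 10.4% + 3,321 × $1.32 = $11,080.72.
Line 2 (70.39, Erioria, 6,026 units, $10,364.72):
Code 70.39 is under a tariff-rate quota (threshold 2,864 units). In-quota: 2,864 units at 2.5%; over-quota: 3,162 units at 18%.
Pro-rata value split: in-quota = $10,364.72 × 2,864/6,026 = $4,926.08; over-quota = $10,364.72 − $4,926.08 = $5,438.64.
In-quota duty = $4,926.08 × 2.5% = $123.15. Over-quota duty = $5,438.64 × 18% = $978.96.
Line duty = $123.15 + $978.96 = $1,102.11.
Line 3 (03.76, Eriay, 2,229 kg, $192,964.53):
Base rate for 03.76 is $3.69/kg.
Additional duty on 03.76 from Eriay: +9.9% ad valorem. Applied ad valorem rate = 9.9%.
Duty = $192,964.53 × 9.9% + 2,229 × $3.69 = $27,328.50.
Total = $11,080.72 + $1,102.11 + $27,328.50 = $39,511.33.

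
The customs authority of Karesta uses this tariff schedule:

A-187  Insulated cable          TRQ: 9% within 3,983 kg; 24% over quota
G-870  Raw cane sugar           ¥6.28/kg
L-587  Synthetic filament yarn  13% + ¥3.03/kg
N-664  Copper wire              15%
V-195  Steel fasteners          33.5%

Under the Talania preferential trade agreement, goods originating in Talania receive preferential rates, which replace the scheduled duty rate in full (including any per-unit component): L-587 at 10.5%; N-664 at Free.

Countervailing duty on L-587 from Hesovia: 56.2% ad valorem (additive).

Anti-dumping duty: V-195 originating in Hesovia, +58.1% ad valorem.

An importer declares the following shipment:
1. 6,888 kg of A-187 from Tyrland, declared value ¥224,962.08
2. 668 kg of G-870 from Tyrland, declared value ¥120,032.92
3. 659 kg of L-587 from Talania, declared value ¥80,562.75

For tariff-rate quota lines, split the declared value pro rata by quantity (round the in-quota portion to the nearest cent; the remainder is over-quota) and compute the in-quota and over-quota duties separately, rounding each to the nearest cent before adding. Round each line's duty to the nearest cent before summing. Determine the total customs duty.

¥47,132.31

Line 1 (A-187, Tyrland, 6,888 kg, ¥224,962.08):
Code A-187 is under a tariff-rate quota (threshold 3,983 kg). In-quota: 3,983 kg at 9%; over-quota: 2,905 kg at 24%.
Pro-rata value split: in-quota = ¥224,962.08 × 3,983/6,888 = ¥130,084.78; over-quota = ¥224,962.08 − ¥130,084.78 = ¥94,877.30.
In-quota duty = ¥130,084.78 × 9% = ¥11,707.63. Over-quota duty = ¥94,877.30 × 24% = ¥22,770.55.
Line duty = ¥11,707.63 + ¥22,770.55 = ¥34,478.18.
Line 2 (G-870, Tyrland, 668 kg, ¥120,032.92):
Base rate for G-870 is ¥6.28/kg.
Duty = 668 × ¥6.28 = ¥4,195.04.
Line 3 (L-587, Talania, 659 kg, ¥80,562.75):
Base rate for L-587 is 13% + ¥3.03/kg.
Origin Talania qualifies under the Karesta–Talania agreement and L-587 is covered: preferential rate 10.5% applies instead.
The additional-duty order on L-587 targets Hesovia, not Talania; it does not apply.
Duty = ¥80,562.75 × 10.5% = ¥8,459.09.
Total = ¥34,478.18 + ¥4,195.04 + ¥8,459.09 = ¥47,132.31.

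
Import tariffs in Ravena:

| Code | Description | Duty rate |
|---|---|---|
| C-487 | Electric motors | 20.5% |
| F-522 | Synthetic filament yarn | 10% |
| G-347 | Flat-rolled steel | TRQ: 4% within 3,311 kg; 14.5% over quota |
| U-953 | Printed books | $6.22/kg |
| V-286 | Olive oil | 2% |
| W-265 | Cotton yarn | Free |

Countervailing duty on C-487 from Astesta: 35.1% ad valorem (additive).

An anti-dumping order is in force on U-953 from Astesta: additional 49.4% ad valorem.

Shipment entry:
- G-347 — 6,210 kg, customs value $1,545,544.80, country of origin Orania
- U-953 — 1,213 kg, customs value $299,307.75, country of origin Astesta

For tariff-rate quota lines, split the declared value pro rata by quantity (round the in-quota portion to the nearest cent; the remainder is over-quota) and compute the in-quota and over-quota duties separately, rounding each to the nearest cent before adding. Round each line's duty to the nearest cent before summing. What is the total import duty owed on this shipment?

Line 1 (G-347, Orania, 6,210 kg, $1,545,544.80):
Code G-347 is under a tariff-rate quota (threshold 3,311 kg). In-quota: 3,311 kg at 4%; over-quota: 2,899 kg at 14.5%.
Pro-rata value split: in-quota = $1,545,544.80 × 3,311/6,210 = $824,041.68; over-quota = $1,545,544.80 − $824,041.68 = $721,503.12.
In-quota duty = $824,041.68 × 4% = $32,961.67. Over-quota duty = $721,503.12 × 14.5% = $104,617.95.
Line duty = $32,961.67 + $104,617.95 = $137,579.62.
Line 2 (U-953, Astesta, 1,213 kg, $299,307.75):
Base rate for U-953 is $6.22/kg.
Additional duty on U-953 from Astesta: +49.4% ad valorem. Applied ad valorem rate = 49.4%.
Duty = $299,307.75 × 49.4% + 1,213 × $6.22 = $155,402.89.
Total = $137,579.62 + $155,402.89 = $292,982.51.

$292,982.51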